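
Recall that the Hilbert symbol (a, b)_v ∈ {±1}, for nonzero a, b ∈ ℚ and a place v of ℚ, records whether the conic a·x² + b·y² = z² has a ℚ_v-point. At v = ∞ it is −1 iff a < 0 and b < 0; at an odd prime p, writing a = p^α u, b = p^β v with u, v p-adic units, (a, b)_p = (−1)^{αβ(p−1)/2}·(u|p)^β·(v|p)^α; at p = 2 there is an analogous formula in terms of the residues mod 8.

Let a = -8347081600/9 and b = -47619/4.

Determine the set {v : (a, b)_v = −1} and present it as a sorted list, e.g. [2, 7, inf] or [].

Mod squares: a ≡ -5216926, b ≡ -5291. Check v ∈ {∞, 2, 3, 5, 11, 13, 17, 29, 37}.
v=2: v_2(a)=7, v_2(b)=-2; units ≡ 1, 5 (mod 8); ε·ε+αω+βω = 0·0+7·1+-2·0 ≡ 1  ⇒  (a,b)_2 = -1.
v=17: a=17^1·(≡7), b=17^0·(≡8) mod 17; (7|17)=-1, (8|17)=+1; (−1)^{1·0·8}·(-1)^0·(+1)^1 = +1.
v=5: a=5^2·(≡4), b=5^0·(≡4) mod 5; (4|5)=+1, (4|5)=+1; (−1)^{2·0·2}·(+1)^0·(+1)^2 = +1.
v=∞: -5216926 < 0 and -5291 < 0  ⇒  (a,b)_∞ = -1.
v=11: a=11^1·(≡8), b=11^1·(≡4) mod 11; (8|11)=-1, (4|11)=+1; (−1)^{1·1·5}·(-1)^1·(+1)^1 = +1.
v=37: a=37^1·(≡9), b=37^1·(≡2) mod 37; (9|37)=+1, (2|37)=-1; (−1)^{1·1·18}·(+1)^1·(-1)^1 = -1.
v=13: a=13^1·(≡11), b=13^1·(≡4) mod 13; (11|13)=-1, (4|13)=+1; (−1)^{1·1·6}·(-1)^1·(+1)^1 = -1.
v=3: a=3^-2·(≡2), b=3^2·(≡1) mod 3; (2|3)=-1, (1|3)=+1; (−1)^{-2·2·1}·(-1)^2·(+1)^-2 = +1.
v=29: a=29^1·(≡9), b=29^0·(≡7) mod 29; (9|29)=+1, (7|29)=+1; (−1)^{1·0·14}·(+1)^0·(+1)^1 = +1.
(-5216926, -5291 / ℚ) ramifies at {2, 13, 37, ∞}: a division algebra.

[2, 13, 37, inf]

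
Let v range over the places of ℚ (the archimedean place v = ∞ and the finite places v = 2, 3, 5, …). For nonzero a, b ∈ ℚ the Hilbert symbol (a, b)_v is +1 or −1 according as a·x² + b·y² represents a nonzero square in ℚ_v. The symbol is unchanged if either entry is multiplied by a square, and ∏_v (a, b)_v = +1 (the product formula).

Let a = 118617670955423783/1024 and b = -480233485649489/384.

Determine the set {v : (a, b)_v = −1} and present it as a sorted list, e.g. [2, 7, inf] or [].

Mod squares: a ≡ 143, b ≡ -1254. Check v ∈ {∞, 2, 3, 11, 13, 17, 19}.
v=13: a=13^3·(≡6), b=13^2·(≡6) mod 13; (6|13)=-1, (6|13)=-1; (−1)^{3·2·6}·(-1)^2·(-1)^3 = -1.
v=17: a=17^2·(≡11), b=17^2·(≡15) mod 17; (11|17)=-1, (15|17)=+1; (−1)^{2·2·8}·(-1)^2·(+1)^2 = +1.
v=3: a=3^0·(≡2), b=3^-1·(≡2) mod 3; (2|3)=-1, (2|3)=-1; (−1)^{0·-1·1}·(-1)^-1·(-1)^0 = -1.
v=2: v_2(a)=-10, v_2(b)=-7; units ≡ 7, 5 (mod 8); ε·ε+αω+βω = 1·0+-10·1+-7·0 ≡ 0  ⇒  (a,b)_2 = +1.
v=11: a=11^1·(≡10), b=11^1·(≡2) mod 11; (10|11)=-1, (2|11)=-1; (−1)^{1·1·5}·(-1)^1·(-1)^1 = -1.
v=19: a=19^8·(≡2), b=19^7·(≡3) mod 19; (2|19)=-1, (3|19)=-1; (−1)^{8·7·9}·(-1)^7·(-1)^8 = -1.
v=∞: 143 > 0 and -1254 < 0  ⇒  (a,b)_∞ = +1.
(143, -1254 / ℚ) ramifies at {3, 11, 13, 19}: a division algebra.

[3, 11, 13, 19]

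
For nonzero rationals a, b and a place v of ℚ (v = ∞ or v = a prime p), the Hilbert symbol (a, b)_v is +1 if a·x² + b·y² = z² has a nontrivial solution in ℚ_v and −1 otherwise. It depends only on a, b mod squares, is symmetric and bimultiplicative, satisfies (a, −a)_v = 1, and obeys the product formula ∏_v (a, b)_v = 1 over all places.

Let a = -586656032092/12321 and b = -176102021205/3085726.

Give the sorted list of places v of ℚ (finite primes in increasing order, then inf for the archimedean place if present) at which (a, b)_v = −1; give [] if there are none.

(a, b) ≡ (-392863, -230) mod (ℚ^×)²; places V = {2, 3, 5, 7, 11, 13, 19, 23, 29, 31, 37, 47, ∞}.
(a,b)_5: α=0, u≡3; β=1, v≡4 (mod 5); (3|5)=-1, (4|5)=+1; sign (−1)^0·-1^1·+1^0 = -1.
(a,b)_37: α=-2, u≡25; β=-2, v≡20 (mod 37); (25|37)=+1, (20|37)=-1; sign (−1)^0·+1^-2·-1^-2 = +1.
(a,b)_3: α=-2, u≡2; β=2, v≡1 (mod 3); (2|3)=-1, (1|3)=+1; sign (−1)^0·-1^2·+1^-2 = +1.
(a,b)_29: α=1, u≡16; β=0, v≡15 (mod 29); (16|29)=+1, (15|29)=-1; sign (−1)^0·+1^0·-1^1 = -1.
(a,b)_∞: sgn(-392863)=−, sgn(-230)=−, so -1.
(a,b)_23: α=1, u≡16; β=-1, v≡3 (mod 23); (16|23)=+1, (3|23)=+1; sign (−1)^1·+1^-1·+1^1 = -1.
(a,b)_47: α=2, u≡19; β=2, v≡33 (mod 47); (19|47)=-1, (33|47)=-1; sign (−1)^0·-1^2·-1^2 = +1.
(a,b)_7: α=0, u≡3; β=-2, v≡1 (mod 7); (3|7)=-1, (1|7)=+1; sign (−1)^0·-1^-2·+1^0 = +1.
(a,b)_11: α=0, u≡2; β=6, v≡4 (mod 11); (2|11)=-1, (4|11)=+1; sign (−1)^0·-1^6·+1^0 = +1.
(a,b)_13: α=2, u≡9; β=0, v≡1 (mod 13); (9|13)=+1, (1|13)=+1; sign (−1)^0·+1^0·+1^2 = +1.
(a,b)_2: α=2, β=-1; u≡1, v≡5 (mod 8); ε(u)ε(v)=0·0, αω(v)=2·1, βω(u)=-1·0; sum ≡ 0  ⇒  +1.
(a,b)_19: α=1, u≡18; β=0, v≡5 (mod 19); (18|19)=-1, (5|19)=+1; sign (−1)^0·-1^0·+1^1 = +1.
(a,b)_31: α=1, u≡6; β=0, v≡1 (mod 31); (6|31)=-1, (1|31)=+1; sign (−1)^0·-1^0·+1^1 = +1.
Ram(-392863, -230) = {5, 23, 29, ∞}; no ℚ_5-point on the conic.

[5, 23, 29, inf]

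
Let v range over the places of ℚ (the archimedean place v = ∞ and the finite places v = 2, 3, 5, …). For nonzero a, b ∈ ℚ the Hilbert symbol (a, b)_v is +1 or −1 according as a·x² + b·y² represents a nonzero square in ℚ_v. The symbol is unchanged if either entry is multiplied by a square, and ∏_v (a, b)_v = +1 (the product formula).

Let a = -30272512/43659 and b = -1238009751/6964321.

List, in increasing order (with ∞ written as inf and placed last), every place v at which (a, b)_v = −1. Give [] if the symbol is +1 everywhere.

Mod squares: a ≡ -325193, b ≡ -6919. Check v ∈ {∞, 2, 3, 7, 11, 13, 17, 29, 37, 47}.
v=47: a=47^1·(≡2), b=47^2·(≡18) mod 47; (2|47)=+1, (18|47)=+1; (−1)^{1·2·23}·(+1)^2·(+1)^1 = +1.
v=11: a=11^-1·(≡3), b=11^1·(≡5) mod 11; (3|11)=+1, (5|11)=+1; (−1)^{-1·1·5}·(+1)^1·(+1)^-1 = -1.
v=3: a=3^-4·(≡1), b=3^4·(≡2) mod 3; (1|3)=+1, (2|3)=-1; (−1)^{-4·4·1}·(+1)^4·(-1)^-4 = +1.
v=13: a=13^0·(≡11), b=13^-2·(≡4) mod 13; (11|13)=-1, (4|13)=+1; (−1)^{0·-2·6}·(-1)^-2·(+1)^0 = +1.
v=∞: -325193 < 0 and -6919 < 0  ⇒  (a,b)_∞ = -1.
v=7: a=7^-2·(≡5), b=7^-2·(≡1) mod 7; (5|7)=-1, (1|7)=+1; (−1)^{-2·-2·3}·(-1)^-2·(+1)^-2 = +1.
v=17: a=17^1·(≡16), b=17^1·(≡13) mod 17; (16|17)=+1, (13|17)=+1; (−1)^{1·1·8}·(+1)^1·(+1)^1 = +1.
v=29: a=29^0·(≡13), b=29^-2·(≡21) mod 29; (13|29)=+1, (21|29)=-1; (−1)^{0·-2·14}·(+1)^-2·(-1)^0 = +1.
v=2: v_2(a)=10, v_2(b)=0; units ≡ 7, 1 (mod 8); ε·ε+αω+βω = 1·0+10·0+0·0 ≡ 0  ⇒  (a,b)_2 = +1.
v=37: a=37^1·(≡32), b=37^1·(≡17) mod 37; (32|37)=-1, (17|37)=-1; (−1)^{1·1·18}·(-1)^1·(-1)^1 = +1.
(-325193, -6919 / ℚ) ramifies at {11, ∞}: a division algebra.

[11, inf]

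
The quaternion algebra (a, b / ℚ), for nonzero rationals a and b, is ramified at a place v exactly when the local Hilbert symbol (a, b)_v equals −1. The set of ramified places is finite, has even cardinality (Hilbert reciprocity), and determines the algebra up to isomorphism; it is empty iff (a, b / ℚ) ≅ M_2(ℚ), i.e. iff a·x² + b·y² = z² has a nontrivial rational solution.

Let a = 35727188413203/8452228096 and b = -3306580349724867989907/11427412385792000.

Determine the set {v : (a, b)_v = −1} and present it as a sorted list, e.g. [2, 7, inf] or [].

(a, b) ≡ (3, -15) mod (ℚ^×)²; places V = {2, 3, 5, 7, 13, 17, 19, 31, ∞}.
(a,b)_13: α=-4, u≡10; β=-6, v≡7 (mod 13); (10|13)=+1, (7|13)=-1; sign (−1)^0·+1^-6·-1^-4 = +1.
(a,b)_2: α=-10, β=-16; u≡3, v≡1 (mod 8); ε(u)ε(v)=1·0, αω(v)=-10·0, βω(u)=-16·1; sum ≡ 0  ⇒  +1.
(a,b)_3: α=7, u≡1; β=5, v≡1 (mod 3); (1|3)=+1, (1|3)=+1; sign (−1)^1·+1^5·+1^7 = -1.
(a,b)_17: α=-2, u≡3; β=-2, v≡15 (mod 17); (3|17)=-1, (15|17)=+1; sign (−1)^0·-1^-2·+1^-2 = +1.
(a,b)_5: α=0, u≡3; β=-3, v≡3 (mod 5); (3|5)=-1, (3|5)=-1; sign (−1)^0·-1^-3·-1^0 = -1.
(a,b)_7: α=2, u≡5; β=6, v≡6 (mod 7); (5|7)=-1, (6|7)=-1; sign (−1)^0·-1^6·-1^2 = +1.
(a,b)_19: α=2, u≡13; β=4, v≡6 (mod 19); (13|19)=-1, (6|19)=+1; sign (−1)^0·-1^4·+1^2 = +1.
(a,b)_∞: sgn(3)=+, sgn(-15)=−, so +1.
(a,b)_31: α=4, u≡24; β=6, v≡25 (mod 31); (24|31)=-1, (25|31)=+1; sign (−1)^0·-1^6·+1^4 = +1.
Ram(3, -15) = {3, 5}; no ℚ_3-point on the conic.

[3, 5]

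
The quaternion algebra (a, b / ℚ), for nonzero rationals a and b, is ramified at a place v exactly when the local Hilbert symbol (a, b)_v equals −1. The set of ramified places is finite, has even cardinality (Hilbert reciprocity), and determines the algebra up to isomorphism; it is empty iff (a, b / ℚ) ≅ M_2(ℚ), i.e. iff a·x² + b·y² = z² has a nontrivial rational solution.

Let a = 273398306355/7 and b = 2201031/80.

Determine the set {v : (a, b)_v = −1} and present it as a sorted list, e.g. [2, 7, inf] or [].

[5, 19, 23, 37]

Mod squares: a ≡ 418285, b ≡ 24955. Check v ∈ {∞, 2, 3, 5, 7, 17, 19, 23, 31, 37}.
v=3: a=3^2·(≡1), b=3^2·(≡1) mod 3; (1|3)=+1, (1|3)=+1; (−1)^{2·2·1}·(+1)^2·(+1)^2 = +1.
v=2: v_2(a)=0, v_2(b)=-4; units ≡ 5, 3 (mod 8); ε·ε+αω+βω = 0·1+0·1+-4·1 ≡ 0  ⇒  (a,b)_2 = +1.
v=5: a=5^1·(≡3), b=5^-1·(≡1) mod 5; (3|5)=-1, (1|5)=+1; (−1)^{1·-1·2}·(-1)^-1·(+1)^1 = -1.
v=17: a=17^1·(≡7), b=17^0·(≡2) mod 17; (7|17)=-1, (2|17)=+1; (−1)^{1·0·8}·(-1)^0·(+1)^1 = +1.
v=7: a=7^-1·(≡6), b=7^3·(≡4) mod 7; (6|7)=-1, (4|7)=+1; (−1)^{-1·3·3}·(-1)^3·(+1)^-1 = +1.
v=37: a=37^1·(≡20), b=37^0·(≡2) mod 37; (20|37)=-1, (2|37)=-1; (−1)^{1·0·18}·(-1)^0·(-1)^1 = -1.
v=31: a=31^2·(≡2), b=31^1·(≡23) mod 31; (2|31)=+1, (23|31)=-1; (−1)^{2·1·15}·(+1)^1·(-1)^2 = +1.
v=19: a=19^1·(≡10), b=19^0·(≡13) mod 19; (10|19)=-1, (13|19)=-1; (−1)^{1·0·9}·(-1)^0·(-1)^1 = -1.
v=23: a=23^2·(≡10), b=23^1·(≡12) mod 23; (10|23)=-1, (12|23)=+1; (−1)^{2·1·11}·(-1)^1·(+1)^2 = -1.
v=∞: 418285 > 0 and 24955 > 0  ⇒  (a,b)_∞ = +1.
Ram(418285, 24955) = {5, 19, 23, 37}; no ℚ_5-point on the conic.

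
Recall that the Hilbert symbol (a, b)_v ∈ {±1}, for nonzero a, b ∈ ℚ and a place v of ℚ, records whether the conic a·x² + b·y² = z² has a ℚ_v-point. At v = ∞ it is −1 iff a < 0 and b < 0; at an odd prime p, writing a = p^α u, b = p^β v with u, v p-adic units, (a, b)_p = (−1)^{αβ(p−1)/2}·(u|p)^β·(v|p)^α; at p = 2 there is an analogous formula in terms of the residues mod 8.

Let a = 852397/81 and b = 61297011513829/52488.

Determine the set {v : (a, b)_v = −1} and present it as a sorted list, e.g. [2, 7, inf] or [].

(a, b) ≡ (852397, 5642) mod (ℚ^×)²; places V = {2, 3, 7, 13, 17, 19, 23, 29, 31, ∞}.
(a,b)_3: α=-4, u≡1; β=-8, v≡2 (mod 3); (1|3)=+1, (2|3)=-1; sign (−1)^0·+1^-8·-1^-4 = +1.
(a,b)_29: α=1, u≡7; β=2, v≡5 (mod 29); (7|29)=+1, (5|29)=+1; sign (−1)^0·+1^2·+1^1 = +1.
(a,b)_19: α=1, u≡16; β=0, v≡13 (mod 19); (16|19)=+1, (13|19)=-1; sign (−1)^0·+1^0·-1^1 = -1.
(a,b)_23: α=0, u≡11; β=2, v≡20 (mod 23); (11|23)=-1, (20|23)=-1; sign (−1)^0·-1^2·-1^0 = +1.
(a,b)_31: α=0, u≡6; β=1, v≡17 (mod 31); (6|31)=-1, (17|31)=-1; sign (−1)^0·-1^1·-1^0 = -1.
(a,b)_7: α=1, u≡5; β=1, v≡2 (mod 7); (5|7)=-1, (2|7)=+1; sign (−1)^1·-1^1·+1^1 = +1.
(a,b)_17: α=1, u≡15; β=2, v≡15 (mod 17); (15|17)=+1, (15|17)=+1; sign (−1)^0·+1^2·+1^1 = +1.
(a,b)_∞: sgn(852397)=+, sgn(5642)=+, so +1.
(a,b)_2: α=0, β=-3; u≡5, v≡5 (mod 8); ε(u)ε(v)=0·0, αω(v)=0·1, βω(u)=-3·1; sum ≡ 1  ⇒  -1.
(a,b)_13: α=1, u≡12; β=3, v≡6 (mod 13); (12|13)=+1, (6|13)=-1; sign (−1)^0·+1^3·-1^1 = -1.
|Ram(852397, 5642)| = 4, even; anisotropic at {2, 13, 19, 31}.

[2, 13, 19, 31]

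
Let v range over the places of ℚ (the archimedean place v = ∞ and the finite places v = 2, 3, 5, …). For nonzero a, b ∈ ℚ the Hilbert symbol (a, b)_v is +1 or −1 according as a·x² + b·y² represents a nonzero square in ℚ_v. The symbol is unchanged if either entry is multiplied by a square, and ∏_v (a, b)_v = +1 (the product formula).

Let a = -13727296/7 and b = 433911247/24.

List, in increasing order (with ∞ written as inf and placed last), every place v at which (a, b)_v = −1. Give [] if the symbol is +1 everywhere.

[3, 7, 11, 17, 31, 37]

Mod squares: a ≡ -1501423, b ≡ 9008538. Check v ∈ {∞, 2, 3, 7, 11, 17, 31, 37}.
v=11: a=11^1·(≡2), b=11^1·(≡2) mod 11; (2|11)=-1, (2|11)=-1; (−1)^{1·1·5}·(-1)^1·(-1)^1 = -1.
v=3: a=3^0·(≡2), b=3^-1·(≡2) mod 3; (2|3)=-1, (2|3)=-1; (−1)^{0·-1·1}·(-1)^-1·(-1)^0 = -1.
v=∞: -1501423 < 0 and 9008538 > 0  ⇒  (a,b)_∞ = +1.
v=2: v_2(a)=6, v_2(b)=-3; units ≡ 1, 5 (mod 8); ε·ε+αω+βω = 0·0+6·1+-3·0 ≡ 0  ⇒  (a,b)_2 = +1.
v=31: a=31^1·(≡16), b=31^1·(≡2) mod 31; (16|31)=+1, (2|31)=+1; (−1)^{1·1·15}·(+1)^1·(+1)^1 = -1.
v=7: a=7^-1·(≡5), b=7^1·(≡6) mod 7; (5|7)=-1, (6|7)=-1; (−1)^{-1·1·3}·(-1)^1·(-1)^-1 = -1.
v=37: a=37^1·(≡4), b=37^1·(≡6) mod 37; (4|37)=+1, (6|37)=-1; (−1)^{1·1·18}·(+1)^1·(-1)^1 = -1.
v=17: a=17^1·(≡9), b=17^3·(≡3) mod 17; (9|17)=+1, (3|17)=-1; (−1)^{1·3·8}·(+1)^3·(-1)^1 = -1.
Ram(-1501423, 9008538) = {3, 7, 11, 17, 31, 37}; no ℚ_3-point on the conic.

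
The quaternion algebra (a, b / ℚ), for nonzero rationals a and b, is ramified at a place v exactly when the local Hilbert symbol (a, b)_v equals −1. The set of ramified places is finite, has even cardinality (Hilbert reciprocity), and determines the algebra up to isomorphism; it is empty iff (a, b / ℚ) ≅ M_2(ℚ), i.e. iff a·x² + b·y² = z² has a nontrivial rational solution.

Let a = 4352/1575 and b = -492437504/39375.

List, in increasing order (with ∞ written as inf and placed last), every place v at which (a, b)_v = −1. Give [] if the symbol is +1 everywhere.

Mod squares: a ≡ 119, b ≡ -182. Check v ∈ {∞, 2, 3, 5, 7, 13, 17}.
v=7: a=7^-1·(≡5), b=7^-1·(≡2) mod 7; (5|7)=-1, (2|7)=+1; (−1)^{-1·-1·3}·(-1)^-1·(+1)^-1 = +1.
v=∞: 119 > 0 and -182 < 0  ⇒  (a,b)_∞ = +1.
v=3: a=3^-2·(≡2), b=3^-2·(≡1) mod 3; (2|3)=-1, (1|3)=+1; (−1)^{-2·-2·1}·(-1)^-2·(+1)^-2 = +1.
v=13: a=13^0·(≡5), b=13^1·(≡9) mod 13; (5|13)=-1, (9|13)=+1; (−1)^{0·1·6}·(-1)^1·(+1)^0 = -1.
v=2: v_2(a)=8, v_2(b)=17; units ≡ 7, 5 (mod 8); ε·ε+αω+βω = 1·0+8·1+17·0 ≡ 0  ⇒  (a,b)_2 = +1.
v=5: a=5^-2·(≡4), b=5^-4·(≡2) mod 5; (4|5)=+1, (2|5)=-1; (−1)^{-2·-4·2}·(+1)^-4·(-1)^-2 = +1.
v=17: a=17^1·(≡14), b=17^2·(≡14) mod 17; (14|17)=-1, (14|17)=-1; (−1)^{1·2·8}·(-1)^2·(-1)^1 = -1.
Ram(119, -182) = {13, 17}; no ℚ_13-point on the conic.

[13, 17]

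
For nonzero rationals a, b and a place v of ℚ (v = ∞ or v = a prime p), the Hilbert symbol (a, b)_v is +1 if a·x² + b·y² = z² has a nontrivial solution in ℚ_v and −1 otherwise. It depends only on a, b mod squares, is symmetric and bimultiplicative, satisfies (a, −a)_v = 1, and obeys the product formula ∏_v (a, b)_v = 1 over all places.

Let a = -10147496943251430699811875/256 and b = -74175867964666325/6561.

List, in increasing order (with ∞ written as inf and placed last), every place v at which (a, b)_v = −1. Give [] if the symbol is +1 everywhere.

[7, 11, 17, 37, 41, inf]

(a, b) ≡ (-800258459, -533) mod (ℚ^×)²; places V = {2, 3, 5, 7, 11, 13, 17, 31, 37, 41, ∞}.
(a,b)_17: α=3, u≡3; β=2, v≡14 (mod 17); (3|17)=-1, (14|17)=-1; sign (−1)^0·-1^2·-1^3 = -1.
(a,b)_11: α=3, u≡10; β=4, v≡7 (mod 11); (10|11)=-1, (7|11)=-1; sign (−1)^0·-1^4·-1^3 = -1.
(a,b)_31: α=3, u≡21; β=2, v≡4 (mod 31); (21|31)=-1, (4|31)=+1; sign (−1)^0·-1^2·+1^3 = +1.
(a,b)_41: α=1, u≡39; β=1, v≡24 (mod 41); (39|41)=+1, (24|41)=-1; sign (−1)^0·+1^1·-1^1 = -1.
(a,b)_2: α=-8, β=0; u≡5, v≡3 (mod 8); ε(u)ε(v)=0·1, αω(v)=-8·1, βω(u)=0·1; sum ≡ 0  ⇒  +1.
(a,b)_7: α=3, u≡6; β=0, v≡5 (mod 7); (6|7)=-1, (5|7)=-1; sign (−1)^0·-1^0·-1^3 = -1.
(a,b)_37: α=3, u≡32; β=2, v≡29 (mod 37); (32|37)=-1, (29|37)=-1; sign (−1)^0·-1^2·-1^3 = -1.
(a,b)_3: α=2, u≡1; β=-8, v≡1 (mod 3); (1|3)=+1, (1|3)=+1; sign (−1)^0·+1^-8·+1^2 = +1.
(a,b)_13: α=1, u≡11; β=1, v≡5 (mod 13); (11|13)=-1, (5|13)=-1; sign (−1)^0·-1^1·-1^1 = +1.
(a,b)_∞: sgn(-800258459)=−, sgn(-533)=−, so -1.
(a,b)_5: α=4, u≡1; β=2, v≡2 (mod 5); (1|5)=+1, (2|5)=-1; sign (−1)^0·+1^2·-1^4 = +1.
|Ram(-800258459, -533)| = 6, even; anisotropic at {7, 11, 17, 37, 41, ∞}.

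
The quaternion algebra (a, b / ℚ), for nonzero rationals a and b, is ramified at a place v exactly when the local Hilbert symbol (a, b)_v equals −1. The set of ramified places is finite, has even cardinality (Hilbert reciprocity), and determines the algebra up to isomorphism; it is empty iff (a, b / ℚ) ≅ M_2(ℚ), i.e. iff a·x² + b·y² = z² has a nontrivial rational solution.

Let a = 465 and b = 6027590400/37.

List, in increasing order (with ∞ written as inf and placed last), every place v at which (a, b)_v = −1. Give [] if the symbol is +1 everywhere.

(a, b) ≡ (465, 34847007) mod (ℚ^×)²; places V = {2, 3, 5, 13, 19, 31, 37, 41, ∞}.
(a,b)_∞: sgn(465)=+, sgn(34847007)=+, so +1.
(a,b)_31: α=1, u≡15; β=1, v≡23 (mod 31); (15|31)=-1, (23|31)=-1; sign (−1)^1·-1^1·-1^1 = -1.
(a,b)_13: α=0, u≡10; β=1, v≡4 (mod 13); (10|13)=+1, (4|13)=+1; sign (−1)^0·+1^1·+1^0 = +1.
(a,b)_3: α=1, u≡2; β=1, v≡2 (mod 3); (2|3)=-1, (2|3)=-1; sign (−1)^1·-1^1·-1^1 = -1.
(a,b)_19: α=0, u≡9; β=1, v≡13 (mod 19); (9|19)=+1, (13|19)=-1; sign (−1)^0·+1^1·-1^0 = +1.
(a,b)_2: α=0, β=8; u≡1, v≡7 (mod 8); ε(u)ε(v)=0·1, αω(v)=0·0, βω(u)=8·0; sum ≡ 0  ⇒  +1.
(a,b)_37: α=0, u≡21; β=-1, v≡24 (mod 37); (21|37)=+1, (24|37)=-1; sign (−1)^0·+1^-1·-1^0 = +1.
(a,b)_5: α=1, u≡3; β=2, v≡3 (mod 5); (3|5)=-1, (3|5)=-1; sign (−1)^0·-1^2·-1^1 = -1.
(a,b)_41: α=0, u≡14; β=1, v≡30 (mod 41); (14|41)=-1, (30|41)=-1; sign (−1)^0·-1^1·-1^0 = -1.
|Ram(465, 34847007)| = 4, even; anisotropic at {3, 5, 31, 41}.

[3, 5, 31, 41]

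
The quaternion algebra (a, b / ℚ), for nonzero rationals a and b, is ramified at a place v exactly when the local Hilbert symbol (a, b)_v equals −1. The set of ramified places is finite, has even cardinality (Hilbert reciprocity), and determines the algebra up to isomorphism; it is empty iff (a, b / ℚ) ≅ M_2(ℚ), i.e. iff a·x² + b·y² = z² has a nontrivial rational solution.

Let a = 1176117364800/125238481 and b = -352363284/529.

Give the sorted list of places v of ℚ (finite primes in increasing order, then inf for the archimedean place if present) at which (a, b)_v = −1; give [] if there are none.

[17, 23, 29, 37]

(a, b) ≡ (34017, -1087541) mod (ℚ^×)²; places V = {2, 3, 5, 7, 13, 17, 19, 23, 29, 31, 37, ∞}.
(a,b)_17: α=1, u≡6; β=1, v≡16 (mod 17); (6|17)=-1, (16|17)=+1; sign (−1)^0·-1^1·+1^1 = -1.
(a,b)_7: α=4, u≡1; β=1, v≡1 (mod 7); (1|7)=+1, (1|7)=+1; sign (−1)^0·+1^1·+1^4 = +1.
(a,b)_29: α=1, u≡16; β=0, v≡8 (mod 29); (16|29)=+1, (8|29)=-1; sign (−1)^0·+1^0·-1^1 = -1.
(a,b)_13: α=0, u≡10; β=1, v≡6 (mod 13); (10|13)=+1, (6|13)=-1; sign (−1)^0·+1^1·-1^0 = +1.
(a,b)_31: α=-2, u≡18; β=0, v≡7 (mod 31); (18|31)=+1, (7|31)=+1; sign (−1)^0·+1^0·+1^-2 = +1.
(a,b)_23: α=1, u≡10; β=-2, v≡5 (mod 23); (10|23)=-1, (5|23)=-1; sign (−1)^0·-1^-2·-1^1 = -1.
(a,b)_37: α=0, u≡19; β=1, v≡19 (mod 37); (19|37)=-1, (19|37)=-1; sign (−1)^0·-1^1·-1^0 = -1.
(a,b)_5: α=2, u≡2; β=0, v≡4 (mod 5); (2|5)=-1, (4|5)=+1; sign (−1)^0·-1^0·+1^2 = +1.
(a,b)_∞: sgn(34017)=+, sgn(-1087541)=−, so +1.
(a,b)_2: α=6, β=2; u≡1, v≡3 (mod 8); ε(u)ε(v)=0·1, αω(v)=6·1, βω(u)=2·0; sum ≡ 0  ⇒  +1.
(a,b)_3: α=3, u≡2; β=4, v≡1 (mod 3); (2|3)=-1, (1|3)=+1; sign (−1)^0·-1^4·+1^3 = +1.
(a,b)_19: α=-4, u≡17; β=1, v≡10 (mod 19); (17|19)=+1, (10|19)=-1; sign (−1)^0·+1^1·-1^-4 = +1.
Ram(34017, -1087541) = {17, 23, 29, 37}; no ℚ_17-point on the conic.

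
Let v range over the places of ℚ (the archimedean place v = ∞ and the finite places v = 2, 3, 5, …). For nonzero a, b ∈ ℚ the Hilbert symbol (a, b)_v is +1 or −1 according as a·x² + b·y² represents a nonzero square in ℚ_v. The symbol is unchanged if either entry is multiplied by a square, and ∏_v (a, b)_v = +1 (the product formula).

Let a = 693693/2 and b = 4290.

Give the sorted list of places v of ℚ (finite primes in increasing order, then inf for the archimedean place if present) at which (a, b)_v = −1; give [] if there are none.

[2, 3]

(a, b) ≡ (26, 4290) mod (ℚ^×)²; places V = {2, 3, 5, 7, 11, 13, ∞}.
(a,b)_5: α=0, u≡4; β=1, v≡3 (mod 5); (4|5)=+1, (3|5)=-1; sign (−1)^0·+1^1·-1^0 = +1.
(a,b)_13: α=1, u≡11; β=1, v≡5 (mod 13); (11|13)=-1, (5|13)=-1; sign (−1)^0·-1^1·-1^1 = +1.
(a,b)_7: α=2, u≡5; β=0, v≡6 (mod 7); (5|7)=-1, (6|7)=-1; sign (−1)^0·-1^0·-1^2 = +1.
(a,b)_11: α=2, u≡1; β=1, v≡5 (mod 11); (1|11)=+1, (5|11)=+1; sign (−1)^0·+1^1·+1^2 = +1.
(a,b)_3: α=2, u≡2; β=1, v≡2 (mod 3); (2|3)=-1, (2|3)=-1; sign (−1)^0·-1^1·-1^2 = -1.
(a,b)_∞: sgn(26)=+, sgn(4290)=+, so +1.
(a,b)_2: α=-1, β=1; u≡5, v≡1 (mod 8); ε(u)ε(v)=0·0, αω(v)=-1·0, βω(u)=1·1; sum ≡ 1  ⇒  -1.
(26, 4290 / ℚ) ramifies at {2, 3}: a division algebra.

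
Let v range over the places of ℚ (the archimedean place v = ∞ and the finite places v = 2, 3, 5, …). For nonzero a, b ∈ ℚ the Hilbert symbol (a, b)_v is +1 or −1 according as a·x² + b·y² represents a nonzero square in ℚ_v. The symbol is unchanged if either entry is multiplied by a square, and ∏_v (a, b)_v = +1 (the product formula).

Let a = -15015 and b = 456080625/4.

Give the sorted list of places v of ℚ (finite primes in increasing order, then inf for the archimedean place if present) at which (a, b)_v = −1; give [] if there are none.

[3, 13]

(a, b) ≡ (-15015, 1001) mod (ℚ^×)²; places V = {2, 3, 5, 7, 11, 13, ∞}.
(a,b)_7: α=1, u≡4; β=1, v≡5 (mod 7); (4|7)=+1, (5|7)=-1; sign (−1)^1·+1^1·-1^1 = +1.
(a,b)_2: α=0, β=-2; u≡1, v≡1 (mod 8); ε(u)ε(v)=0·0, αω(v)=0·0, βω(u)=-2·0; sum ≡ 0  ⇒  +1.
(a,b)_3: α=1, u≡2; β=6, v≡2 (mod 3); (2|3)=-1, (2|3)=-1; sign (−1)^0·-1^6·-1^1 = -1.
(a,b)_5: α=1, u≡2; β=4, v≡1 (mod 5); (2|5)=-1, (1|5)=+1; sign (−1)^0·-1^4·+1^1 = +1.
(a,b)_13: α=1, u≡2; β=1, v≡3 (mod 13); (2|13)=-1, (3|13)=+1; sign (−1)^0·-1^1·+1^1 = -1.
(a,b)_11: α=1, u≡10; β=1, v≡1 (mod 11); (10|11)=-1, (1|11)=+1; sign (−1)^1·-1^1·+1^1 = +1.
(a,b)_∞: sgn(-15015)=−, sgn(1001)=+, so +1.
Ram(-15015, 1001) = {3, 13}; no ℚ_3-point on the conic.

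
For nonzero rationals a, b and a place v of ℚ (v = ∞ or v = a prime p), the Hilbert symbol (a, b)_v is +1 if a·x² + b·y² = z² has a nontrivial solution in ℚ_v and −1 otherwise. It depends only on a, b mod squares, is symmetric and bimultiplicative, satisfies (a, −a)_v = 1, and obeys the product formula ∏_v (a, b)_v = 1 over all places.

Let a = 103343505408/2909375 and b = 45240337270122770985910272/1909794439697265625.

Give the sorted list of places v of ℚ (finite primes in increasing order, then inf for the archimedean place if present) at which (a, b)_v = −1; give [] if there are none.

[5, 11, 13, 19]

Mod squares: a ≡ 393965, b ≡ 13. Check v ∈ {∞, 2, 3, 5, 7, 11, 13, 19, 29}.
v=29: a=29^1·(≡25), b=29^2·(≡25) mod 29; (25|29)=+1, (25|29)=+1; (−1)^{1·2·14}·(+1)^2·(+1)^1 = +1.
v=2: v_2(a)=14, v_2(b)=40; units ≡ 5, 5 (mod 8); ε·ε+αω+βω = 0·0+14·1+40·1 ≡ 0  ⇒  (a,b)_2 = +1.
v=19: a=19^-1·(≡17), b=19^-4·(≡12) mod 19; (17|19)=+1, (12|19)=-1; (−1)^{-1·-4·9}·(+1)^-4·(-1)^-1 = -1.
v=3: a=3^2·(≡2), b=3^2·(≡1) mod 3; (2|3)=-1, (1|3)=+1; (−1)^{2·2·1}·(-1)^2·(+1)^2 = +1.
v=5: a=5^-5·(≡3), b=5^-14·(≡2) mod 5; (3|5)=-1, (2|5)=-1; (−1)^{-5·-14·2}·(-1)^-14·(-1)^-5 = -1.
v=∞: 393965 > 0 and 13 > 0  ⇒  (a,b)_∞ = +1.
v=13: a=13^3·(≡5), b=13^5·(≡4) mod 13; (5|13)=-1, (4|13)=+1; (−1)^{3·5·6}·(-1)^5·(+1)^3 = -1.
v=11: a=11^1·(≡8), b=11^4·(≡6) mod 11; (8|11)=-1, (6|11)=-1; (−1)^{1·4·5}·(-1)^4·(-1)^1 = -1.
v=7: a=7^-2·(≡3), b=7^-4·(≡5) mod 7; (3|7)=-1, (5|7)=-1; (−1)^{-2·-4·3}·(-1)^-4·(-1)^-2 = +1.
(393965, 13 / ℚ) ramifies at {5, 11, 13, 19}: a division algebra.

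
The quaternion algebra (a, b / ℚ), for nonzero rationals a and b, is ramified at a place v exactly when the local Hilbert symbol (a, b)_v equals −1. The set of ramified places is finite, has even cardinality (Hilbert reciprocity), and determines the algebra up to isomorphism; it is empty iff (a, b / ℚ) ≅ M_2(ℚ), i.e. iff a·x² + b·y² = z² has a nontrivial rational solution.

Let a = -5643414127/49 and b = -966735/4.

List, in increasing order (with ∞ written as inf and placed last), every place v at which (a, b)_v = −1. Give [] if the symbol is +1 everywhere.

[5, 7, 43, inf]

(a, b) ≡ (-33392983, -11935) mod (ℚ^×)²; places V = {2, 3, 5, 7, 11, 13, 31, 41, 43, 47, ∞}.
(a,b)_31: α=1, u≡3; β=1, v≡8 (mod 31); (3|31)=-1, (8|31)=+1; sign (−1)^1·-1^1·+1^1 = +1.
(a,b)_3: α=0, u≡2; β=4, v≡2 (mod 3); (2|3)=-1, (2|3)=-1; sign (−1)^0·-1^4·-1^0 = +1.
(a,b)_5: α=0, u≡2; β=1, v≡2 (mod 5); (2|5)=-1, (2|5)=-1; sign (−1)^0·-1^1·-1^0 = -1.
(a,b)_13: α=3, u≡7; β=0, v≡9 (mod 13); (7|13)=-1, (9|13)=+1; sign (−1)^0·-1^0·+1^3 = +1.
(a,b)_2: α=0, β=-2; u≡1, v≡1 (mod 8); ε(u)ε(v)=0·0, αω(v)=0·0, βω(u)=-2·0; sum ≡ 0  ⇒  +1.
(a,b)_47: α=1, u≡46; β=0, v≡2 (mod 47); (46|47)=-1, (2|47)=+1; sign (−1)^0·-1^0·+1^1 = +1.
(a,b)_7: α=-2, u≡6; β=1, v≡3 (mod 7); (6|7)=-1, (3|7)=-1; sign (−1)^0·-1^1·-1^-2 = -1.
(a,b)_∞: sgn(-33392983)=−, sgn(-11935)=−, so -1.
(a,b)_11: α=0, u≡9; β=1, v≡4 (mod 11); (9|11)=+1, (4|11)=+1; sign (−1)^0·+1^1·+1^0 = +1.
(a,b)_41: α=1, u≡32; β=0, v≡1 (mod 41); (32|41)=+1, (1|41)=+1; sign (−1)^0·+1^0·+1^1 = +1.
(a,b)_43: α=1, u≡22; β=0, v≡30 (mod 43); (22|43)=-1, (30|43)=-1; sign (−1)^0·-1^0·-1^1 = -1.
Ram(-33392983, -11935) = {5, 7, 43, ∞}; no ℚ_5-point on the conic.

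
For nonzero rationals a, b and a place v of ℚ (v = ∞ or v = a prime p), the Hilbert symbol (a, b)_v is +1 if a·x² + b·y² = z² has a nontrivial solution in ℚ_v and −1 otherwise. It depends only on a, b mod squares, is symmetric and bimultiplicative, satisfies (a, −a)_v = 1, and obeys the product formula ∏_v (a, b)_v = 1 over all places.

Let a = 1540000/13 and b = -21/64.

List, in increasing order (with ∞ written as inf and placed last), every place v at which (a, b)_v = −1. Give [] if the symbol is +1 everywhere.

Mod squares: a ≡ 2002, b ≡ -21. Check v ∈ {∞, 2, 3, 5, 7, 11, 13}.
v=7: a=7^1·(≡3), b=7^1·(≡4) mod 7; (3|7)=-1, (4|7)=+1; (−1)^{1·1·3}·(-1)^1·(+1)^1 = +1.
v=11: a=11^1·(≡7), b=11^0·(≡5) mod 11; (7|11)=-1, (5|11)=+1; (−1)^{1·0·5}·(-1)^0·(+1)^1 = +1.
v=5: a=5^4·(≡3), b=5^0·(≡1) mod 5; (3|5)=-1, (1|5)=+1; (−1)^{4·0·2}·(-1)^0·(+1)^4 = +1.
v=2: v_2(a)=5, v_2(b)=-6; units ≡ 1, 3 (mod 8); ε·ε+αω+βω = 0·1+5·1+-6·0 ≡ 1  ⇒  (a,b)_2 = -1.
v=3: a=3^0·(≡1), b=3^1·(≡2) mod 3; (1|3)=+1, (2|3)=-1; (−1)^{0·1·1}·(+1)^1·(-1)^0 = +1.
v=13: a=13^-1·(≡7), b=13^0·(≡8) mod 13; (7|13)=-1, (8|13)=-1; (−1)^{-1·0·6}·(-1)^0·(-1)^-1 = -1.
v=∞: 2002 > 0 and -21 < 0  ⇒  (a,b)_∞ = +1.
Ram(2002, -21) = {2, 13}; no ℚ_2-point on the conic.

[2, 13]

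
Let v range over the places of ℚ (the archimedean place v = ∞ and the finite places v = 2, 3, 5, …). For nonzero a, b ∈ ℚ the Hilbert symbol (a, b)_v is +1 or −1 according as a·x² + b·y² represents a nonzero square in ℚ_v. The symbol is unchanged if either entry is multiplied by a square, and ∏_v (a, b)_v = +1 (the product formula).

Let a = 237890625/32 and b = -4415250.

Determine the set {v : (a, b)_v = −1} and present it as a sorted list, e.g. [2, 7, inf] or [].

Mod squares: a ≡ 1218, b ≡ -210. Check v ∈ {∞, 2, 3, 5, 7, 29}.
v=5: a=5^8·(≡2), b=5^3·(≡3) mod 5; (2|5)=-1, (3|5)=-1; (−1)^{8·3·2}·(-1)^3·(-1)^8 = -1.
v=7: a=7^1·(≡3), b=7^1·(≡6) mod 7; (3|7)=-1, (6|7)=-1; (−1)^{1·1·3}·(-1)^1·(-1)^1 = -1.
v=3: a=3^1·(≡1), b=3^1·(≡2) mod 3; (1|3)=+1, (2|3)=-1; (−1)^{1·1·1}·(+1)^1·(-1)^1 = +1.
v=∞: 1218 > 0 and -210 < 0  ⇒  (a,b)_∞ = +1.
v=2: v_2(a)=-5, v_2(b)=1; units ≡ 1, 7 (mod 8); ε·ε+αω+βω = 0·1+-5·0+1·0 ≡ 0  ⇒  (a,b)_2 = +1.
v=29: a=29^1·(≡23), b=29^2·(≡28) mod 29; (23|29)=+1, (28|29)=+1; (−1)^{1·2·14}·(+1)^2·(+1)^1 = +1.
Ram(1218, -210) = {5, 7}; no ℚ_5-point on the conic.

[5, 7]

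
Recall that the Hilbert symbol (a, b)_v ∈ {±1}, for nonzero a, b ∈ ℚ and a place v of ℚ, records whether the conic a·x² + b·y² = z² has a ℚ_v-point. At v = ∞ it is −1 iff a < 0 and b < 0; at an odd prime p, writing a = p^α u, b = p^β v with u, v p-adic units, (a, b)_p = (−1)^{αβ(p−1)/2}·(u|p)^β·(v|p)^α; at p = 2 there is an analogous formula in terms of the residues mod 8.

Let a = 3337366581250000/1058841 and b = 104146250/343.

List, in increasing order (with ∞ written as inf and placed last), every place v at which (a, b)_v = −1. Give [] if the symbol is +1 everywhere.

(a, b) ≡ (13, 6902) mod (ℚ^×)²; places V = {2, 3, 5, 7, 13, 17, 29, ∞}.
(a,b)_2: α=4, β=1; u≡5, v≡3 (mod 8); ε(u)ε(v)=0·1, αω(v)=4·1, βω(u)=1·1; sum ≡ 1  ⇒  -1.
(a,b)_5: α=8, u≡3; β=4, v≡3 (mod 5); (3|5)=-1, (3|5)=-1; sign (−1)^0·-1^4·-1^8 = +1.
(a,b)_13: α=3, u≡4; β=2, v≡10 (mod 13); (4|13)=+1, (10|13)=+1; sign (−1)^0·+1^2·+1^3 = +1.
(a,b)_∞: sgn(13)=+, sgn(6902)=+, so +1.
(a,b)_7: α=-6, u≡6; β=-3, v≡5 (mod 7); (6|7)=-1, (5|7)=-1; sign (−1)^0·-1^-3·-1^-6 = -1.
(a,b)_3: α=-2, u≡1; β=0, v≡2 (mod 3); (1|3)=+1, (2|3)=-1; sign (−1)^0·+1^0·-1^-2 = +1.
(a,b)_29: α=2, u≡22; β=1, v≡22 (mod 29); (22|29)=+1, (22|29)=+1; sign (−1)^0·+1^1·+1^2 = +1.
(a,b)_17: α=2, u≡9; β=1, v≡15 (mod 17); (9|17)=+1, (15|17)=+1; sign (−1)^0·+1^1·+1^2 = +1.
Ram(13, 6902) = {2, 7}; no ℚ_2-point on the conic.

[2, 7]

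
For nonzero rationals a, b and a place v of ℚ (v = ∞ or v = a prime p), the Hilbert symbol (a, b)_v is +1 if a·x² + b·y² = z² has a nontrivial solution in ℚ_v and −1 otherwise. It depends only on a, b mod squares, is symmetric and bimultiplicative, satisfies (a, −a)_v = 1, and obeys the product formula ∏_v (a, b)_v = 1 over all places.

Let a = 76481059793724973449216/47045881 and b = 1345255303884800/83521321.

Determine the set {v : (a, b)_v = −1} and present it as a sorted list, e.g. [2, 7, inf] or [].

[2, 11, 17, 41]

(a, b) ≡ (11, 7667) mod (ℚ^×)²; places V = {2, 3, 5, 7, 11, 13, 17, 19, 37, 41, ∞}.
(a,b)_5: α=0, u≡1; β=2, v≡2 (mod 5); (1|5)=+1, (2|5)=-1; sign (−1)^0·+1^2·-1^0 = +1.
(a,b)_41: α=2, u≡38; β=1, v≡8 (mod 41); (38|41)=-1, (8|41)=+1; sign (−1)^0·-1^1·+1^2 = -1.
(a,b)_7: α=4, u≡4; β=2, v≡2 (mod 7); (4|7)=+1, (2|7)=+1; sign (−1)^0·+1^2·+1^4 = +1.
(a,b)_19: α=-6, u≡9; β=-2, v≡10 (mod 19); (9|19)=+1, (10|19)=-1; sign (−1)^0·+1^-2·-1^-6 = +1.
(a,b)_∞: sgn(11)=+, sgn(7667)=+, so +1.
(a,b)_17: α=6, u≡5; β=3, v≡9 (mod 17); (5|17)=-1, (9|17)=+1; sign (−1)^0·-1^3·+1^6 = -1.
(a,b)_3: α=2, u≡2; β=0, v≡2 (mod 3); (2|3)=-1, (2|3)=-1; sign (−1)^0·-1^0·-1^2 = +1.
(a,b)_37: α=0, u≡30; β=-2, v≡19 (mod 37); (30|37)=+1, (19|37)=-1; sign (−1)^0·+1^-2·-1^0 = +1.
(a,b)_11: α=3, u≡4; β=3, v≡4 (mod 11); (4|11)=+1, (4|11)=+1; sign (−1)^1·+1^3·+1^3 = -1.
(a,b)_2: α=16, β=12; u≡3, v≡3 (mod 8); ε(u)ε(v)=1·1, αω(v)=16·1, βω(u)=12·1; sum ≡ 1  ⇒  -1.
(a,b)_13: α=0, u≡2; β=-2, v≡9 (mod 13); (2|13)=-1, (9|13)=+1; sign (−1)^0·-1^-2·+1^0 = +1.
|Ram(11, 7667)| = 4, even; anisotropic at {2, 11, 17, 41}.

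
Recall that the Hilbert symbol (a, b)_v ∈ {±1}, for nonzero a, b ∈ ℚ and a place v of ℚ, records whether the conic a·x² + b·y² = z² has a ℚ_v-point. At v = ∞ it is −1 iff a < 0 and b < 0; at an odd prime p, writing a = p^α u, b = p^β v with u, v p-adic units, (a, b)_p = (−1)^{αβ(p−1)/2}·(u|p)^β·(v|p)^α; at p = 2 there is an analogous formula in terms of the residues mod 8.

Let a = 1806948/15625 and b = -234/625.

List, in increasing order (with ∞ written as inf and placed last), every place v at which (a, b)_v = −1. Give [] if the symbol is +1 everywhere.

[11, 13]

Mod squares: a ≡ 33, b ≡ -26. Check v ∈ {∞, 2, 3, 5, 11, 13}.
v=11: a=11^1·(≡1), b=11^0·(≡7) mod 11; (1|11)=+1, (7|11)=-1; (−1)^{1·0·5}·(+1)^0·(-1)^1 = -1.
v=13: a=13^2·(≡7), b=13^1·(≡8) mod 13; (7|13)=-1, (8|13)=-1; (−1)^{2·1·6}·(-1)^1·(-1)^2 = -1.
v=2: v_2(a)=2, v_2(b)=1; units ≡ 1, 3 (mod 8); ε·ε+αω+βω = 0·1+2·1+1·0 ≡ 0  ⇒  (a,b)_2 = +1.
v=5: a=5^-6·(≡3), b=5^-4·(≡1) mod 5; (3|5)=-1, (1|5)=+1; (−1)^{-6·-4·2}·(-1)^-4·(+1)^-6 = +1.
v=∞: 33 > 0 and -26 < 0  ⇒  (a,b)_∞ = +1.
v=3: a=3^5·(≡2), b=3^2·(≡1) mod 3; (2|3)=-1, (1|3)=+1; (−1)^{5·2·1}·(-1)^2·(+1)^5 = +1.
(33, -26 / ℚ) ramifies at {11, 13}: a division algebra.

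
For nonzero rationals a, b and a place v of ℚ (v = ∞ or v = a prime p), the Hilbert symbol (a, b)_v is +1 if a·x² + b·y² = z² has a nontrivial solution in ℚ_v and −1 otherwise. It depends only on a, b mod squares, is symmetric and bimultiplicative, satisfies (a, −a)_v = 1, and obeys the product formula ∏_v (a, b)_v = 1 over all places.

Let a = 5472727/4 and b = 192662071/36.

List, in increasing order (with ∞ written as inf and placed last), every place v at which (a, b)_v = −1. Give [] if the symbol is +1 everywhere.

[2, 37, 47, 53]

Mod squares: a ≡ 32383, b ≡ 3931879. Check v ∈ {∞, 2, 3, 7, 13, 17, 19, 37, 47, 53}.
v=47: a=47^1·(≡29), b=47^1·(≡39) mod 47; (29|47)=-1, (39|47)=-1; (−1)^{1·1·23}·(-1)^1·(-1)^1 = -1.
v=13: a=13^3·(≡2), b=13^0·(≡3) mod 13; (2|13)=-1, (3|13)=+1; (−1)^{3·0·6}·(-1)^0·(+1)^3 = +1.
v=53: a=53^1·(≡17), b=53^0·(≡33) mod 53; (17|53)=+1, (33|53)=-1; (−1)^{1·0·26}·(+1)^0·(-1)^1 = -1.
v=19: a=19^0·(≡6), b=19^1·(≡10) mod 19; (6|19)=+1, (10|19)=-1; (−1)^{0·1·9}·(+1)^1·(-1)^0 = +1.
v=2: v_2(a)=-2, v_2(b)=-2; units ≡ 7, 7 (mod 8); ε·ε+αω+βω = 1·1+-2·0+-2·0 ≡ 1  ⇒  (a,b)_2 = -1.
v=17: a=17^0·(≡9), b=17^1·(≡15) mod 17; (9|17)=+1, (15|17)=+1; (−1)^{0·1·8}·(+1)^1·(+1)^0 = +1.
v=∞: 32383 > 0 and 3931879 > 0  ⇒  (a,b)_∞ = +1.
v=37: a=37^0·(≡5), b=37^1·(≡1) mod 37; (5|37)=-1, (1|37)=+1; (−1)^{0·1·18}·(-1)^1·(+1)^0 = -1.
v=3: a=3^0·(≡1), b=3^-2·(≡1) mod 3; (1|3)=+1, (1|3)=+1; (−1)^{0·-2·1}·(+1)^-2·(+1)^0 = +1.
v=7: a=7^0·(≡2), b=7^3·(≡3) mod 7; (2|7)=+1, (3|7)=-1; (−1)^{0·3·3}·(+1)^3·(-1)^0 = +1.
|Ram(32383, 3931879)| = 4, even; anisotropic at {2, 37, 47, 53}.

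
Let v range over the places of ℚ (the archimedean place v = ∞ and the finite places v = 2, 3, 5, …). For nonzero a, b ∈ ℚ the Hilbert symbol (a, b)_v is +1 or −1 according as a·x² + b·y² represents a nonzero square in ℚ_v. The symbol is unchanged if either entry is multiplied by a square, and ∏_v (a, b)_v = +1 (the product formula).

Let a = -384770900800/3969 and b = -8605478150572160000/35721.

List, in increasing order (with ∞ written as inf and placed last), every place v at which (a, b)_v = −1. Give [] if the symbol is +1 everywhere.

(a, b) ≡ (-13, -4301) mod (ℚ^×)²; places V = {2, 3, 5, 7, 11, 13, 17, 23, ∞}.
(a,b)_3: α=-4, u≡2; β=-6, v≡1 (mod 3); (2|3)=-1, (1|3)=+1; sign (−1)^0·-1^-6·+1^-4 = +1.
(a,b)_13: α=1, u≡12; β=2, v≡8 (mod 13); (12|13)=+1, (8|13)=-1; sign (−1)^0·+1^2·-1^1 = -1.
(a,b)_17: α=2, u≡4; β=3, v≡15 (mod 17); (4|17)=+1, (15|17)=+1; sign (−1)^0·+1^3·+1^2 = +1.
(a,b)_2: α=6, β=10; u≡3, v≡3 (mod 8); ε(u)ε(v)=1·1, αω(v)=6·1, βω(u)=10·1; sum ≡ 1  ⇒  -1.
(a,b)_11: α=2, u≡4; β=3, v≡3 (mod 11); (4|11)=+1, (3|11)=+1; sign (−1)^0·+1^3·+1^2 = +1.
(a,b)_7: α=-2, u≡2; β=-2, v≡4 (mod 7); (2|7)=+1, (4|7)=+1; sign (−1)^0·+1^-2·+1^-2 = +1.
(a,b)_5: α=2, u≡2; β=4, v≡4 (mod 5); (2|5)=-1, (4|5)=+1; sign (−1)^0·-1^4·+1^2 = +1.
(a,b)_23: α=2, u≡21; β=3, v≡14 (mod 23); (21|23)=-1, (14|23)=-1; sign (−1)^0·-1^3·-1^2 = -1.
(a,b)_∞: sgn(-13)=−, sgn(-4301)=−, so -1.
(-13, -4301 / ℚ) ramifies at {2, 13, 23, ∞}: a division algebra.

[2, 13, 23, inf]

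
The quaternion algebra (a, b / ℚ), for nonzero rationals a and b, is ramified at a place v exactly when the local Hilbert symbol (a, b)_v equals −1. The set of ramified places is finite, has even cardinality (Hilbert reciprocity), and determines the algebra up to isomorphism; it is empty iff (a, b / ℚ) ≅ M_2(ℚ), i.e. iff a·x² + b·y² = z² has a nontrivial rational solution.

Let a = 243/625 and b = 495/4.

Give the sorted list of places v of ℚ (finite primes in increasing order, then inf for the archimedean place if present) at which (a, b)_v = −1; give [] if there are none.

(a, b) ≡ (3, 55) mod (ℚ^×)²; places V = {2, 3, 5, 11, ∞}.
(a,b)_11: α=0, u≡5; β=1, v≡3 (mod 11); (5|11)=+1, (3|11)=+1; sign (−1)^0·+1^1·+1^0 = +1.
(a,b)_5: α=-4, u≡3; β=1, v≡1 (mod 5); (3|5)=-1, (1|5)=+1; sign (−1)^0·-1^1·+1^-4 = -1.
(a,b)_3: α=5, u≡1; β=2, v≡1 (mod 3); (1|3)=+1, (1|3)=+1; sign (−1)^0·+1^2·+1^5 = +1.
(a,b)_2: α=0, β=-2; u≡3, v≡7 (mod 8); ε(u)ε(v)=1·1, αω(v)=0·0, βω(u)=-2·1; sum ≡ 1  ⇒  -1.
(a,b)_∞: sgn(3)=+, sgn(55)=+, so +1.
(3, 55 / ℚ) ramifies at {2, 5}: a division algebra.

[2, 5]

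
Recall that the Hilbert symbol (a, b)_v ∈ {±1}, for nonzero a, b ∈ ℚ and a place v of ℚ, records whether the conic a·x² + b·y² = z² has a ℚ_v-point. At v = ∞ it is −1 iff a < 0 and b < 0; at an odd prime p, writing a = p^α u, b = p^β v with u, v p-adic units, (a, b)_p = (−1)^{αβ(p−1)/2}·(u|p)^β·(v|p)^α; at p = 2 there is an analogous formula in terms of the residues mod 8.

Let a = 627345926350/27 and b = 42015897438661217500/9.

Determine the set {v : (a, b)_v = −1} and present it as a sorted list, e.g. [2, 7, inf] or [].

[11, 13, 19, 29]

(a, b) ≡ (858, 9367) mod (ℚ^×)²; places V = {2, 3, 5, 11, 13, 17, 19, 29, ∞}.
(a,b)_17: α=2, u≡15; β=3, v≡5 (mod 17); (15|17)=+1, (5|17)=-1; sign (−1)^0·+1^3·-1^2 = +1.
(a,b)_∞: sgn(858)=+, sgn(9367)=+, so +1.
(a,b)_13: α=1, u≡1; β=2, v≡6 (mod 13); (1|13)=+1, (6|13)=-1; sign (−1)^0·+1^2·-1^1 = -1.
(a,b)_5: α=2, u≡2; β=4, v≡2 (mod 5); (2|5)=-1, (2|5)=-1; sign (−1)^0·-1^4·-1^2 = +1.
(a,b)_11: α=1, u≡5; β=2, v≡2 (mod 11); (5|11)=+1, (2|11)=-1; sign (−1)^0·+1^2·-1^1 = -1.
(a,b)_2: α=1, β=2; u≡5, v≡7 (mod 8); ε(u)ε(v)=0·1, αω(v)=1·0, βω(u)=2·1; sum ≡ 0  ⇒  +1.
(a,b)_3: α=-3, u≡1; β=-2, v≡1 (mod 3); (1|3)=+1, (1|3)=+1; sign (−1)^0·+1^-2·+1^-3 = +1.
(a,b)_19: α=2, u≡15; β=3, v≡15 (mod 19); (15|19)=-1, (15|19)=-1; sign (−1)^0·-1^3·-1^2 = -1.
(a,b)_29: α=2, u≡17; β=3, v≡16 (mod 29); (17|29)=-1, (16|29)=+1; sign (−1)^0·-1^3·+1^2 = -1.
|Ram(858, 9367)| = 4, even; anisotropic at {11, 13, 19, 29}.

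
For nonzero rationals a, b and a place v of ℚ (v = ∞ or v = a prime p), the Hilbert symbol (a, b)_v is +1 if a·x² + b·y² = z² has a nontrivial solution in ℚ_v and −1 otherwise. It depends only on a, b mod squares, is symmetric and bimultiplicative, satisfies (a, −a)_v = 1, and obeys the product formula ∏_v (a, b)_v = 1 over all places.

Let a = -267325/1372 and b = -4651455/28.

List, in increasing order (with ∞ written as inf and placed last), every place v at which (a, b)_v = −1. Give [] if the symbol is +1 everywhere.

[3, 7, 29, inf]

(a, b) ≡ (-259, -112665) mod (ℚ^×)²; places V = {2, 3, 5, 7, 17, 29, 37, ∞}.
(a,b)_29: α=0, u≡19; β=1, v≡25 (mod 29); (19|29)=-1, (25|29)=+1; sign (−1)^0·-1^1·+1^0 = -1.
(a,b)_∞: sgn(-259)=−, sgn(-112665)=−, so -1.
(a,b)_7: α=-3, u≡3; β=-1, v≡6 (mod 7); (3|7)=-1, (6|7)=-1; sign (−1)^1·-1^-1·-1^-3 = -1.
(a,b)_3: α=0, u≡2; β=1, v≡2 (mod 3); (2|3)=-1, (2|3)=-1; sign (−1)^0·-1^1·-1^0 = -1.
(a,b)_37: α=1, u≡9; β=1, v≡7 (mod 37); (9|37)=+1, (7|37)=+1; sign (−1)^0·+1^1·+1^1 = +1.
(a,b)_5: α=2, u≡1; β=1, v≡3 (mod 5); (1|5)=+1, (3|5)=-1; sign (−1)^0·+1^1·-1^2 = +1.
(a,b)_17: α=2, u≡15; β=2, v≡5 (mod 17); (15|17)=+1, (5|17)=-1; sign (−1)^0·+1^2·-1^2 = +1.
(a,b)_2: α=-2, β=-2; u≡5, v≡7 (mod 8); ε(u)ε(v)=0·1, αω(v)=-2·0, βω(u)=-2·1; sum ≡ 0  ⇒  +1.
(-259, -112665 / ℚ) ramifies at {3, 7, 29, ∞}: a division algebra.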